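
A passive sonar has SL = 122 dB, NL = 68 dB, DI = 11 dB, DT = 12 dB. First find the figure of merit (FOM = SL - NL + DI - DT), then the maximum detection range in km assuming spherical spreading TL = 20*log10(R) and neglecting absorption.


Step 1: FOM = SL - NL + DI - DT = 122 - 68 + 11 - 12 = 53 dB
Step 2: at max range FOM = TL = 20*log10(R), so R = 10^(53/20) = 446.68 m = 0.45 km

0.45 km


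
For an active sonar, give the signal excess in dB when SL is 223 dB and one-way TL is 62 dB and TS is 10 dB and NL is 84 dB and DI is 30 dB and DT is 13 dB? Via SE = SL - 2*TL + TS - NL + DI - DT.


SE = SL - 2*TL + TS - NL + DI - DT = 223 - 2*62 + (10) - 84 + 30 - 13 = 42

42 dB


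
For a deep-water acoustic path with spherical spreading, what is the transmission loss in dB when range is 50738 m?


TL = 20*log10(50738) = 94.11

94.11 dB


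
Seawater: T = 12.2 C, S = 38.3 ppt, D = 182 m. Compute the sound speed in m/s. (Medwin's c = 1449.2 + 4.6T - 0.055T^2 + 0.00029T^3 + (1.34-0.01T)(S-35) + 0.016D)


1504.59 m/s


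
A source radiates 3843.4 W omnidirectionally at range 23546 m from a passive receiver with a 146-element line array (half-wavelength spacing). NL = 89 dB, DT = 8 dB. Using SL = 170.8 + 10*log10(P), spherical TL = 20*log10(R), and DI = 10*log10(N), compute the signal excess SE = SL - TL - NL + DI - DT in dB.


Step 1: SL = 170.8 + 10*log10(3843.4) = 206.65 dB
Step 2: TL = 20*log10(23546) = 87.44 dB
Step 3: DI = 10*log10(146) = 21.64 dB
Step 4: SE = SL - TL - NL + DI - DT = 206.65 - 87.44 - 89 + 21.64 - 8 = 43.85

43.85 dB


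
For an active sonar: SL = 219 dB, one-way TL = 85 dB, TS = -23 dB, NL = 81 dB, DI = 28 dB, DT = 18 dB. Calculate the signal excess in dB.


SE = SL - 2*TL + TS - NL + DI - DT = 219 - 2*85 + (-23) - 81 + 28 - 18 = -45

-45 dB


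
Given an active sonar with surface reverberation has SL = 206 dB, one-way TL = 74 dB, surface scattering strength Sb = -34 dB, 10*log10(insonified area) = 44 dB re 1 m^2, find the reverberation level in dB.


RL = SL - 2*TL + Sb + 10*log10(A) = 206 - 2*74 + (-34) + 44 = 68

68 dB


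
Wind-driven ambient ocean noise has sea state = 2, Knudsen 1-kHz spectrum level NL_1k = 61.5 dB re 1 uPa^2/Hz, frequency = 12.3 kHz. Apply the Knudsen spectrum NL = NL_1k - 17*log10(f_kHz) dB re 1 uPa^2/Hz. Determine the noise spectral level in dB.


NL = NL_1k - 17*log10(f_kHz) = 61.5 - 17*log10(12.3) = 61.5 - (18.53) = 42.97

42.97 dB


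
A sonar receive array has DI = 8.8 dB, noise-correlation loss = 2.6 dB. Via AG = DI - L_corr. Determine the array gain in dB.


6.2 dB


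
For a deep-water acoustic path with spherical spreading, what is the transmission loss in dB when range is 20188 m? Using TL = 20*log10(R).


TL = 20*log10(20188) = 86.1

86.1 dB


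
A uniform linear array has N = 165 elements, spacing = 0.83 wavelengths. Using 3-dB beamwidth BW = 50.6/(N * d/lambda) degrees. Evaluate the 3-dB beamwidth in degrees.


BW = 50.6 / (165 * 0.83) = 50.6 / 136.95 = 0.37

0.37 deg


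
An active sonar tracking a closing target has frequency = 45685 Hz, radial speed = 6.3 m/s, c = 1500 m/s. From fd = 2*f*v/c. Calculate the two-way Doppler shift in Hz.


fd = 2*f*v/c = 2 * 45685 * 6.3 / 1500 = 383.75

383.75 Hz


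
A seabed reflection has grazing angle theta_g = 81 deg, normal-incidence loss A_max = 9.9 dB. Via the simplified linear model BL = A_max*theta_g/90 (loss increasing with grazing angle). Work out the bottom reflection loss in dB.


BL = A_max * theta_g / 90 = 9.9 * 81 / 90 = 8.91

8.91 dB


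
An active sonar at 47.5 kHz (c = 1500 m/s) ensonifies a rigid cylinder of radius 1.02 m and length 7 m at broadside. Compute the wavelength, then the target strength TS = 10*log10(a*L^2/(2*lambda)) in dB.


Step 1: lambda = c/f = 1500/47500 = 0.03158 m
Step 2: TS = 10*log10(a*L^2/(2*lambda)) = 10*log10(1.02*7^2/(2*0.03158)) = 28.98

28.98 dB


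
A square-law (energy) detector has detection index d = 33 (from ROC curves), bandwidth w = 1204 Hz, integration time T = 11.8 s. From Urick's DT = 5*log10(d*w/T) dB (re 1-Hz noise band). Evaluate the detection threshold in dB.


DT = 5*log10(d*w/T) = 5*log10(33 * 1204 / 11.8) = 5*log10(3367.12) = 17.64

17.64 dB


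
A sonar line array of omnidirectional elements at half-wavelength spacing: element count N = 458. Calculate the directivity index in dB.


DI = 10*log10(458) = 26.61

26.61 dB


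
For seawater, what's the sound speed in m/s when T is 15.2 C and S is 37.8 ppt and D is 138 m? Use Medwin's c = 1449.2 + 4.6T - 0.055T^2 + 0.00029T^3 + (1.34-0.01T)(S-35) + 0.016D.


1512.97 m/s


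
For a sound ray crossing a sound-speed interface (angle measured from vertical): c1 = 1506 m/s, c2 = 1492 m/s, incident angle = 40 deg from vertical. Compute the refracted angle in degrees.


39.55 deg


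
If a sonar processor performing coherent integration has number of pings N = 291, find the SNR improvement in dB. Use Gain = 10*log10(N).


Gain = 10*log10(291) = 24.64

24.64 dB


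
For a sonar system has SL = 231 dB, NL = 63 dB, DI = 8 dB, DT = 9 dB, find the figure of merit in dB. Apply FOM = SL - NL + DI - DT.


167 dB


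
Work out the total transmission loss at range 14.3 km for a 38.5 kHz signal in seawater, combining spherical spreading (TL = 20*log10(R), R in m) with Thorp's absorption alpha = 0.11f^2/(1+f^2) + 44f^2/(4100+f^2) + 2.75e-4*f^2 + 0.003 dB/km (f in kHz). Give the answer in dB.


Step 1 (Thorp): alpha = 0.11*1482.25/(1+1482.25) + 44*1482.25/(4100+1482.25) + 2.75e-4*1482.25 + 0.003 = 12.2038 dB/km
Step 2: TL_spread = 20*log10(14300) = 83.11 dB
Step 3: TL_abs = alpha*R = 12.2038 * 14.3 = 174.51 dB
Step 4: TL_total = 83.11 + 174.51 = 257.62

257.62 dB


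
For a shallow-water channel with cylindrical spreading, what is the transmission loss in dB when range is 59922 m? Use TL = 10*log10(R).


47.78 dB


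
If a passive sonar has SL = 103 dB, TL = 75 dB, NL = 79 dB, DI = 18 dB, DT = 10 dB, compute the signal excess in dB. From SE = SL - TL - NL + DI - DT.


SE = SL - TL - NL + DI - DT = 103 - 75 - 79 + 18 - 10 = -43

-43 dB


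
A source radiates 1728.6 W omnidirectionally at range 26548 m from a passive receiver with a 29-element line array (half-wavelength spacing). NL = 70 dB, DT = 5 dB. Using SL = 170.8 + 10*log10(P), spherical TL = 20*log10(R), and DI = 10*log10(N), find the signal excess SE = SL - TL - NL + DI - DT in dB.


Step 1: SL = 170.8 + 10*log10(1728.6) = 203.18 dB
Step 2: TL = 20*log10(26548) = 88.48 dB
Step 3: DI = 10*log10(29) = 14.62 dB
Step 4: SE = SL - TL - NL + DI - DT = 203.18 - 88.48 - 70 + 14.62 - 5 = 54.32

54.32 dB


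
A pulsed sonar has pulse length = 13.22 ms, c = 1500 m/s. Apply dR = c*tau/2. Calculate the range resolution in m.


9.915 m


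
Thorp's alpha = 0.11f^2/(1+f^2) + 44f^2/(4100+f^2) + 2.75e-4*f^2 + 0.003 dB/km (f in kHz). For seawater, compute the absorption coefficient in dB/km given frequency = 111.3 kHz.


f^2 = 12387.69
alpha = 0.11*12387.69/(1+12387.69) + 44*12387.69/(4100+12387.69) + 2.75e-4*12387.69 + 0.003 = 36.578

36.578 dB/km


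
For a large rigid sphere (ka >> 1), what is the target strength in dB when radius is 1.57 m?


TS = 10*log10(1.57^2 / 4) = 10*log10(0.616225) = -2.1

-2.1 dB


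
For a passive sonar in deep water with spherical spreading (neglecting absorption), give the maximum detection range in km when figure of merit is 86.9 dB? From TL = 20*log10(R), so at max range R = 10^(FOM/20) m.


At max range FOM = TL, so 20*log10(R) = 86.9
R = 10^(86.9/20) = 22130.95 m = 22.13 km

22.13 km


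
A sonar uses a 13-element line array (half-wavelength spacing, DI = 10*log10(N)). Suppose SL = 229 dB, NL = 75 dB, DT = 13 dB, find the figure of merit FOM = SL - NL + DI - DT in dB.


152.14 dB


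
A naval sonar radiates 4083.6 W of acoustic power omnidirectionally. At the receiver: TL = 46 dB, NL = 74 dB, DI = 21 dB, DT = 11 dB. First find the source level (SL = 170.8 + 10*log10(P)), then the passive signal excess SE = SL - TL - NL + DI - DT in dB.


Step 1: SL = 170.8 + 10*log10(4083.6) = 206.91 dB
Step 2: SE = SL - TL - NL + DI - DT = 206.91 - 46 - 74 + 21 - 11 = 96.91

96.91 dB


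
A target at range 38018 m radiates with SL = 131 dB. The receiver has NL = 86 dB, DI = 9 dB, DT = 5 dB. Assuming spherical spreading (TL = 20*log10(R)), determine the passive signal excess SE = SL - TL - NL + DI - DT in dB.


-42.6 dB


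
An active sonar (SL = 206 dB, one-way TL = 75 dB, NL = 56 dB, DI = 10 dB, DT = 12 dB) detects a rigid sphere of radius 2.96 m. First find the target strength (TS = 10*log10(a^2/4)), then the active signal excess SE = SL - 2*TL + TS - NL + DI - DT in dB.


Step 1: TS = 10*log10(2.96^2/4) = 3.41 dB
Step 2: SE = SL - 2*TL + TS - NL + DI - DT = 206 - 2*75 + (3.41) - 56 + 10 - 12 = 1.41

1.41 dB


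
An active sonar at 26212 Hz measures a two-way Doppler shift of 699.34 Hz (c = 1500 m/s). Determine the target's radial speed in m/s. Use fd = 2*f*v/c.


20.01 m/s


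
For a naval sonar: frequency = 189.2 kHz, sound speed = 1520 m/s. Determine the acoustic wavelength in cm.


0.8 cm


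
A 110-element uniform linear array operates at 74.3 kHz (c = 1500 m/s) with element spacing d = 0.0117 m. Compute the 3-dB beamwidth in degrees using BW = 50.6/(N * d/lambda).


Step 1: lambda = 1500/74300 = 0.02019 m
Step 2: d/lambda = 0.0117/0.02019 = 0.5795
Step 3: BW = 50.6/(N * d/lambda) = 50.6/(110 * 0.5795) = 0.79

0.79 deg


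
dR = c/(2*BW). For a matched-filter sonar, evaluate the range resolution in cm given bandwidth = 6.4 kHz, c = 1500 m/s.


11.72 cm


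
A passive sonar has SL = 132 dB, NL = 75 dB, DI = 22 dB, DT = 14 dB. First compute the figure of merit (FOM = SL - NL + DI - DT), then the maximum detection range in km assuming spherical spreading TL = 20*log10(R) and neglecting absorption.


Step 1: FOM = SL - NL + DI - DT = 132 - 75 + 22 - 14 = 65 dB
Step 2: at max range FOM = TL = 20*log10(R), so R = 10^(65/20) = 1778.28 m = 1.78 km

1.78 km


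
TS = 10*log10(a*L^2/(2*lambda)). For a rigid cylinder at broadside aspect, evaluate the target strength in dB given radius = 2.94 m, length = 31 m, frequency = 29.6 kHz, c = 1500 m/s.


lambda = 1500/29600 = 0.05068 m
TS = 10*log10(2.94*31^2/(2*0.05068)) = 44.45

44.45 dB


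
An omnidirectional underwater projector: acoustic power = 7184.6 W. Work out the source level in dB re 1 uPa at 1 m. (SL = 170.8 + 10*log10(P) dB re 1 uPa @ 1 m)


SL = 170.8 + 10*log10(7184.6) = 170.8 + 38.56 = 209.36

209.36 dB


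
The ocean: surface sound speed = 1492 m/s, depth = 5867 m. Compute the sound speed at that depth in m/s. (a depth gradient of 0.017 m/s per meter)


1591.739 m/s


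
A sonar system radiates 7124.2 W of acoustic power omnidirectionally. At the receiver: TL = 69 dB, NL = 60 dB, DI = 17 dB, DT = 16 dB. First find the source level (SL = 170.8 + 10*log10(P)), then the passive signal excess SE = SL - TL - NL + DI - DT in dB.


Step 1: SL = 170.8 + 10*log10(7124.2) = 209.33 dB
Step 2: SE = SL - TL - NL + DI - DT = 209.33 - 69 - 60 + 17 - 16 = 81.33

81.33 dB


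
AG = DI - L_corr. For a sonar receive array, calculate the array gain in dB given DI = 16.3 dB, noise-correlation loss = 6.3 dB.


AG = DI - L_corr = 16.3 - 6.3 = 10.0

10.0 dB


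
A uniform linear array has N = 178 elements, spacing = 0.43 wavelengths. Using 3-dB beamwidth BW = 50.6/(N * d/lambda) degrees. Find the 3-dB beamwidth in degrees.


BW = 50.6 / (178 * 0.43) = 50.6 / 76.54 = 0.66

0.66 deg


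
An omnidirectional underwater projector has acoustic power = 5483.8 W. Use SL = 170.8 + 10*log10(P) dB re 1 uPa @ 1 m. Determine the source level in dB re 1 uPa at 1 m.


SL = 170.8 + 10*log10(5483.8) = 170.8 + 37.39 = 208.19

208.19 dB


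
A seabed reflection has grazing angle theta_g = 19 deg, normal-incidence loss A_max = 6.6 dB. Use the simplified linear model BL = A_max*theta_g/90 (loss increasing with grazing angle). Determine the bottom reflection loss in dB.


1.39 dB


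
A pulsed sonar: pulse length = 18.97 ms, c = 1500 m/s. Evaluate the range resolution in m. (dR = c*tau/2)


dR = c*tau/2 = 1500 * 18.97e-3 / 2 = 14.2275

14.2275 m


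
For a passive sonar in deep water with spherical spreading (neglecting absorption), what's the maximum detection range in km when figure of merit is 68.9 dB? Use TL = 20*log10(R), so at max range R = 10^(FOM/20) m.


At max range FOM = TL, so 20*log10(R) = 68.9
R = 10^(68.9/20) = 2786.12 m = 2.79 km

2.79 km


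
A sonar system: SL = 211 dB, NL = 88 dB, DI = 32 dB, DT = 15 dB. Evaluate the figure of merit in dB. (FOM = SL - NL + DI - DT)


140 dB


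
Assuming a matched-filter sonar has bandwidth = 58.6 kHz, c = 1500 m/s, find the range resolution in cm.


dR = c/(2*BW) = 1500 / (2 * 58.6e3) = 0.0128 m = 1.28 cm

1.28 cm


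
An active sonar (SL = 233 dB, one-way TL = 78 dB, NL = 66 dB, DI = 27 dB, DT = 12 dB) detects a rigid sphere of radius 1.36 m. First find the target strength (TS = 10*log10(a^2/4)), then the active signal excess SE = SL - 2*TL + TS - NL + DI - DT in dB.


Step 1: TS = 10*log10(1.36^2/4) = -3.35 dB
Step 2: SE = SL - 2*TL + TS - NL + DI - DT = 233 - 2*78 + (-3.35) - 66 + 27 - 12 = 22.65

22.65 dB


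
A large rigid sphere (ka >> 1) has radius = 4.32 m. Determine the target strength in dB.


TS = 10*log10(4.32^2 / 4) = 10*log10(4.6656) = 6.69

6.69 dB


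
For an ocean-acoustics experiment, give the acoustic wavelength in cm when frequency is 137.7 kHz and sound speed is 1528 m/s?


lambda = c/f = 1528 / 137700 = 0.0111 m = 1.11 cm

1.11 cm


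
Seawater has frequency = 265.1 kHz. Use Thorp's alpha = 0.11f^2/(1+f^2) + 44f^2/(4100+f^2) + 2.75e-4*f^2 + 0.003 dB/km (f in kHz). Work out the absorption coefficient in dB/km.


f^2 = 70278.01
alpha = 0.11*70278.01/(1+70278.01) + 44*70278.01/(4100+70278.01) + 2.75e-4*70278.01 + 0.003 = 61.014

61.014 dB/km


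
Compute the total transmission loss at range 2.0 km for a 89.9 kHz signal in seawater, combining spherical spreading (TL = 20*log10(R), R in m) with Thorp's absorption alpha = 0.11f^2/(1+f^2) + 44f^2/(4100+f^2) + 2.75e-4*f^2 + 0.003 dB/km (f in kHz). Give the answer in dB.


Step 1 (Thorp): alpha = 0.11*8082.01/(1+8082.01) + 44*8082.01/(4100+8082.01) + 2.75e-4*8082.01 + 0.003 = 31.5268 dB/km
Step 2: TL_spread = 20*log10(2000) = 66.02 dB
Step 3: TL_abs = alpha*R = 31.5268 * 2.0 = 63.05 dB
Step 4: TL_total = 66.02 + 63.05 = 129.07

129.07 dB


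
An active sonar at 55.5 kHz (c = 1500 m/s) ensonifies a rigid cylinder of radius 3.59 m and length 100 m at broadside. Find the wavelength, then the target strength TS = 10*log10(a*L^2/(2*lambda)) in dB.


Step 1: lambda = c/f = 1500/55500 = 0.02703 m
Step 2: TS = 10*log10(a*L^2/(2*lambda)) = 10*log10(3.59*100^2/(2*0.02703)) = 58.22

58.22 dB


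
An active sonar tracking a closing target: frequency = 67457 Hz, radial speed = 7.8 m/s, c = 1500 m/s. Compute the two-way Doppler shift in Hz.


701.55 Hz


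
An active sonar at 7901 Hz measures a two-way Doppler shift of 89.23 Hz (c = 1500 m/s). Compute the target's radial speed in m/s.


From fd = 2*f*v/c, v = c*fd/(2*f) = 1500 * 89.23 / (2*7901) = 8.47

8.47 m/s


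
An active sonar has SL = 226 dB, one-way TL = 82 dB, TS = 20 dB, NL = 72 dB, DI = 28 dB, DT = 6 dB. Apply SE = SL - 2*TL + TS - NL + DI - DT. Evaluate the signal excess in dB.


SE = SL - 2*TL + TS - NL + DI - DT = 226 - 2*82 + (20) - 72 + 28 - 6 = 32

32 dB


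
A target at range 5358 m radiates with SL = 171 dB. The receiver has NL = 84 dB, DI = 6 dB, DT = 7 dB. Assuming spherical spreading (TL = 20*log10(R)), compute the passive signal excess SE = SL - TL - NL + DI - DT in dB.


11.42 dB


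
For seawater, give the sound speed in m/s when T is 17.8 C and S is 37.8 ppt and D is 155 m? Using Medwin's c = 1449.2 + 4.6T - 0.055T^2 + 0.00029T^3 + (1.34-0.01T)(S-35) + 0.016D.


1521.02 m/s


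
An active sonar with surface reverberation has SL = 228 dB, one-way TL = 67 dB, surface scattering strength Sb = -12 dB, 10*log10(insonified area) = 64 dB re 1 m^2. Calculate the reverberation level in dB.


146 dB


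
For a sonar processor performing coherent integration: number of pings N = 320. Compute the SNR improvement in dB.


25.05 dB


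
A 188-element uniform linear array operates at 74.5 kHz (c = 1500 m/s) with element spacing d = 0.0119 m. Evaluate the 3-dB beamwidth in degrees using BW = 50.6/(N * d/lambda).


0.46 deg


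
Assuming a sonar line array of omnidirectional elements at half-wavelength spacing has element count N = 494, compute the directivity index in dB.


DI = 10*log10(494) = 26.94

26.94 dB


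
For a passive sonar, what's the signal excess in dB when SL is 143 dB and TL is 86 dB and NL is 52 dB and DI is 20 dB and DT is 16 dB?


9 dB


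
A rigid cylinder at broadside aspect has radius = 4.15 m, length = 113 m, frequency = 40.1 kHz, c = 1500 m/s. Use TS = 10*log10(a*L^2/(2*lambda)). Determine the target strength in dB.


58.5 dB


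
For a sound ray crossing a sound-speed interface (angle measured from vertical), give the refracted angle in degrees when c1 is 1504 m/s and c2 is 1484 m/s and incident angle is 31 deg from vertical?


30.54 deg


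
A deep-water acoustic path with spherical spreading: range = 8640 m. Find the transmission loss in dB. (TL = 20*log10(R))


TL = 20*log10(8640) = 78.73

78.73 dB


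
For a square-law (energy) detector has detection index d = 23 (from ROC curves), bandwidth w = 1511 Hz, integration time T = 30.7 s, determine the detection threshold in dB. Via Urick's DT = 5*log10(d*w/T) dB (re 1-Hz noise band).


DT = 5*log10(d*w/T) = 5*log10(23 * 1511 / 30.7) = 5*log10(1132.02) = 15.27

15.27 dB


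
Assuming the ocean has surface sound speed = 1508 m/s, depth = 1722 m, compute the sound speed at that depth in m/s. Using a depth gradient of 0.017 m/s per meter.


c = 1508 + 0.017 * 1722 = 1537.274

1537.274 m/s


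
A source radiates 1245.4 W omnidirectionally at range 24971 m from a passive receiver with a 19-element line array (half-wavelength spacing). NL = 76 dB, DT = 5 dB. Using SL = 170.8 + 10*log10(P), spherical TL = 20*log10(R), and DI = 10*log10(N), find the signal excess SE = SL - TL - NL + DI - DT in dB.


Step 1: SL = 170.8 + 10*log10(1245.4) = 201.75 dB
Step 2: TL = 20*log10(24971) = 87.95 dB
Step 3: DI = 10*log10(19) = 12.79 dB
Step 4: SE = SL - TL - NL + DI - DT = 201.75 - 87.95 - 76 + 12.79 - 5 = 45.59

45.59 dB


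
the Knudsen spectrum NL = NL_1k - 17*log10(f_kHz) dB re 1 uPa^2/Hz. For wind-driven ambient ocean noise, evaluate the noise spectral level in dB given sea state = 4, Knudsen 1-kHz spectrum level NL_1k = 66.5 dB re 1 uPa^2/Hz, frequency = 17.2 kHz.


NL = NL_1k - 17*log10(f_kHz) = 66.5 - 17*log10(17.2) = 66.5 - (21.0) = 45.5

45.5 dB


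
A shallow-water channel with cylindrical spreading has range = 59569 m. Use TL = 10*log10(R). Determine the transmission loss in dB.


47.75 dB


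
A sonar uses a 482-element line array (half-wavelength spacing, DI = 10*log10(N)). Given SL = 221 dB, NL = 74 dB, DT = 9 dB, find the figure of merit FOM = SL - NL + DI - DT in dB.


164.83 dB


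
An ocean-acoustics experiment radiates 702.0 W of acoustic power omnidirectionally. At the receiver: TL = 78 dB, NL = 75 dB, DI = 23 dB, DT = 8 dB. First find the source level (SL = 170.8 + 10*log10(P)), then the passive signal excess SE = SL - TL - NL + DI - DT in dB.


Step 1: SL = 170.8 + 10*log10(702.0) = 199.26 dB
Step 2: SE = SL - TL - NL + DI - DT = 199.26 - 78 - 75 + 23 - 8 = 61.26

61.26 dB


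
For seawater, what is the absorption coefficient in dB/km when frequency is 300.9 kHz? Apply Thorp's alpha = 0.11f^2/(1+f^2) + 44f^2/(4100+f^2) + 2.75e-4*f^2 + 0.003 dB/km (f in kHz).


f^2 = 90540.81
alpha = 0.11*90540.81/(1+90540.81) + 44*90540.81/(4100+90540.81) + 2.75e-4*90540.81 + 0.003 = 67.106

67.106 dB/km


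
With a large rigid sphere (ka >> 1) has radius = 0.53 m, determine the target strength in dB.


TS = 10*log10(0.53^2 / 4) = 10*log10(0.070225) = -11.54

-11.54 dB


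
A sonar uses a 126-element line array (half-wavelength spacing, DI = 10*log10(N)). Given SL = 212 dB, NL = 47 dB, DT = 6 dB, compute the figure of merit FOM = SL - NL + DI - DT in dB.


180.0 dB


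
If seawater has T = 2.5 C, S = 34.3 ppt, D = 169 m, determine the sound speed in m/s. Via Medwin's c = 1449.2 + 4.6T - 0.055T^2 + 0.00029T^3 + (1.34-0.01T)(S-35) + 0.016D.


c = 1449.2 + 4.6*2.5 - 0.055*2.5^2 + 0.00029*2.5^3 + (1.34 - 0.01*2.5)*(34.3 - 35) + 0.016*169 = 1462.14

1462.14 m/s


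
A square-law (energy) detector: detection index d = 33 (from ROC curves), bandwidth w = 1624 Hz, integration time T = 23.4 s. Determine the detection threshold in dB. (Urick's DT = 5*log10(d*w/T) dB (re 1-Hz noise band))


DT = 5*log10(d*w/T) = 5*log10(33 * 1624 / 23.4) = 5*log10(2290.26) = 16.8

16.8 dB


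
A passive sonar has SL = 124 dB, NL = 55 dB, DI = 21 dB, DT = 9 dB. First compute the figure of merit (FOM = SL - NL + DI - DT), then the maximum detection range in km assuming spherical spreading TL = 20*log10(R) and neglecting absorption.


Step 1: FOM = SL - NL + DI - DT = 124 - 55 + 21 - 9 = 81 dB
Step 2: at max range FOM = TL = 20*log10(R), so R = 10^(81/20) = 11220.18 m = 11.22 km

11.22 km


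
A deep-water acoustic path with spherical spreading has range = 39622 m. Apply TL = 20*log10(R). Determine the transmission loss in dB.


91.96 dB


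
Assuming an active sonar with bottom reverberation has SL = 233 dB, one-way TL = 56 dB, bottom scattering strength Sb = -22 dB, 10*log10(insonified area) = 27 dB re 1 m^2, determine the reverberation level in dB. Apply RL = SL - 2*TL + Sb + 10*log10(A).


RL = SL - 2*TL + Sb + 10*log10(A) = 233 - 2*56 + (-22) + 27 = 126

126 dB


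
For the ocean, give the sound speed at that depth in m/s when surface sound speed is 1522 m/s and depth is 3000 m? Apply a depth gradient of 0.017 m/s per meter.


c = 1522 + 0.017 * 3000 = 1573.0

1573.0 m/s


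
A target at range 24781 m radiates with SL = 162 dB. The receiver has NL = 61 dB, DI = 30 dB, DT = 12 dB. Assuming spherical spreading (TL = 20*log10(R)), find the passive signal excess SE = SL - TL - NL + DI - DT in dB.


Step 1: TL = 20*log10(24781) = 87.88 dB
Step 2: SE = 162 - 87.88 - 61 + 30 - 12 = 31.12

31.12 dB


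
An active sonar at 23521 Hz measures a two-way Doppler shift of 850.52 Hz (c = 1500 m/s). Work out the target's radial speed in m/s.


From fd = 2*f*v/c, v = c*fd/(2*f) = 1500 * 850.52 / (2*23521) = 27.12

27.12 m/s


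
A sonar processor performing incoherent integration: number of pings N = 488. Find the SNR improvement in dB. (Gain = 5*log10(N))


Gain = 5*log10(488) = 13.44

13.44 dB


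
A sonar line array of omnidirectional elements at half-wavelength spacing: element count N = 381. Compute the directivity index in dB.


25.81 dB


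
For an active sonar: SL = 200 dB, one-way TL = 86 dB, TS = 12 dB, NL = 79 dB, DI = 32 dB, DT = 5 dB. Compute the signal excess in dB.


SE = SL - 2*TL + TS - NL + DI - DT = 200 - 2*86 + (12) - 79 + 32 - 5 = -12

-12 dB


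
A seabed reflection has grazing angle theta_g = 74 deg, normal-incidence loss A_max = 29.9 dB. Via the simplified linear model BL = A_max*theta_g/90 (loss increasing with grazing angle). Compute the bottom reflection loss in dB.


BL = A_max * theta_g / 90 = 29.9 * 74 / 90 = 24.58

24.58 dB


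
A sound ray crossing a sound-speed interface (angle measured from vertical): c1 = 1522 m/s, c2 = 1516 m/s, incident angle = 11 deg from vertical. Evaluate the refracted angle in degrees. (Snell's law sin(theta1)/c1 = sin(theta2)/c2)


sin(theta2) = (c2/c1)*sin(theta1) = (1516/1522)*sin(11 deg) = 0.19006
theta2 = arcsin(0.19006) = 10.96

10.96 deg


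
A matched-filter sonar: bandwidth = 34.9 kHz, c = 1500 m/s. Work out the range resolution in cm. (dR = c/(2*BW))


dR = c/(2*BW) = 1500 / (2 * 34.9e3) = 0.0215 m = 2.15 cm

2.15 cm


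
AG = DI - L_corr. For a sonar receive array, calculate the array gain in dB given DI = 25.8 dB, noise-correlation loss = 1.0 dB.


AG = DI - L_corr = 25.8 - 1.0 = 24.8

24.8 dB


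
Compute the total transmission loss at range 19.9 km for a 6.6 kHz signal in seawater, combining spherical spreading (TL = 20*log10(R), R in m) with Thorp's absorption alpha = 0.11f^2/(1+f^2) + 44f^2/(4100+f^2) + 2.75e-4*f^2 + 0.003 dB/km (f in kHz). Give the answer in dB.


Step 1 (Thorp): alpha = 0.11*43.56/(1+43.56) + 44*43.56/(4100+43.56) + 2.75e-4*43.56 + 0.003 = 0.5851 dB/km
Step 2: TL_spread = 20*log10(19900) = 85.98 dB
Step 3: TL_abs = alpha*R = 0.5851 * 19.9 = 11.64 dB
Step 4: TL_total = 85.98 + 11.64 = 97.62

97.62 dB


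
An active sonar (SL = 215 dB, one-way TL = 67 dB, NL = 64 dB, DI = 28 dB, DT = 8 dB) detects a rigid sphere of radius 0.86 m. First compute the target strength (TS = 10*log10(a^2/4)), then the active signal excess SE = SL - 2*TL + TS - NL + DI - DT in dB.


Step 1: TS = 10*log10(0.86^2/4) = -7.33 dB
Step 2: SE = SL - 2*TL + TS - NL + DI - DT = 215 - 2*67 + (-7.33) - 64 + 28 - 8 = 29.67

29.67 dB


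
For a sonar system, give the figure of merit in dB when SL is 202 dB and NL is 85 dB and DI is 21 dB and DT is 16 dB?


FOM = SL - NL + DI - DT = 202 - 85 + 21 - 16 = 122

122 dB


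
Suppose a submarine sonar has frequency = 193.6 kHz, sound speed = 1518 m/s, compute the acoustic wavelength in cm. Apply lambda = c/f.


0.78 cm


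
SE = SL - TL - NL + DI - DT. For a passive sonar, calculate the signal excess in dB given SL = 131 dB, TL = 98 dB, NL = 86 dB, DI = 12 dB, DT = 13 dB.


SE = SL - TL - NL + DI - DT = 131 - 98 - 86 + 12 - 13 = -54

-54 dB


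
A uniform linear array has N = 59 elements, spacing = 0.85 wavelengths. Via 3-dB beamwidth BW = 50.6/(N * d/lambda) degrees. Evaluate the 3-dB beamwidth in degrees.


BW = 50.6 / (59 * 0.85) = 50.6 / 50.15 = 1.01

1.01 deg


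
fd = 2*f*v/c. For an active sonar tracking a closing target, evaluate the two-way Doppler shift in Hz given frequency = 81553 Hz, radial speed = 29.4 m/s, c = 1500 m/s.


fd = 2*f*v/c = 2 * 81553 * 29.4 / 1500 = 3196.88

3196.88 Hz


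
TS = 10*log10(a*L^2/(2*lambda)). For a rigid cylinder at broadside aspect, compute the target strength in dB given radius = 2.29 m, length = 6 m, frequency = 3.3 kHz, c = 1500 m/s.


lambda = 1500/3300 = 0.45455 m
TS = 10*log10(2.29*6^2/(2*0.45455)) = 19.58

19.58 dB


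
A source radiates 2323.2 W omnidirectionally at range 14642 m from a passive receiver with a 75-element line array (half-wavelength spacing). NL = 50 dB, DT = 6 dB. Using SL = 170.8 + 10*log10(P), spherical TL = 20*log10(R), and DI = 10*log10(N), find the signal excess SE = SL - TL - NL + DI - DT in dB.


83.9 dB


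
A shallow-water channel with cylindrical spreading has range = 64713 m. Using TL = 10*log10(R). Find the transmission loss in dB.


48.11 dB


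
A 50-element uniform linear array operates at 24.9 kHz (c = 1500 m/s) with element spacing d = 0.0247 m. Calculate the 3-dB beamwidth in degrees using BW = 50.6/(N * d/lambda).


Step 1: lambda = 1500/24900 = 0.06024 m
Step 2: d/lambda = 0.0247/0.06024 = 0.41
Step 3: BW = 50.6/(N * d/lambda) = 50.6/(50 * 0.41) = 2.47

2.47 deg


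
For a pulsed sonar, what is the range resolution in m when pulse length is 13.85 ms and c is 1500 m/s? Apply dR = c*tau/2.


dR = c*tau/2 = 1500 * 13.85e-3 / 2 = 10.3875

10.3875 m


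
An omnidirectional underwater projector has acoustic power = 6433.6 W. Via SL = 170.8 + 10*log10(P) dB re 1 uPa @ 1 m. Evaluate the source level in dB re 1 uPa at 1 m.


SL = 170.8 + 10*log10(6433.6) = 170.8 + 38.08 = 208.88

208.88 dB


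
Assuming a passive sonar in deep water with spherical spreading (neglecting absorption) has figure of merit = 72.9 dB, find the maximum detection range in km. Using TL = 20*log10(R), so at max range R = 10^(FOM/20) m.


At max range FOM = TL, so 20*log10(R) = 72.9
R = 10^(72.9/20) = 4415.7 m = 4.42 km

4.42 km


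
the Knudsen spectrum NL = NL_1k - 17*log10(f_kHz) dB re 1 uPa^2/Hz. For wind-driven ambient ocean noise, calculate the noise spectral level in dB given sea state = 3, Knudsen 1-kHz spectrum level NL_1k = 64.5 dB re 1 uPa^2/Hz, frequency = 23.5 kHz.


NL = NL_1k - 17*log10(f_kHz) = 64.5 - 17*log10(23.5) = 64.5 - (23.31) = 41.19

41.19 dB


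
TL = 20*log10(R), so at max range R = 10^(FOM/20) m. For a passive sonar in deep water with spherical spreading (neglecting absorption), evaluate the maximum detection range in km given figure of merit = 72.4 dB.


At max range FOM = TL, so 20*log10(R) = 72.4
R = 10^(72.4/20) = 4168.69 m = 4.17 km

4.17 km


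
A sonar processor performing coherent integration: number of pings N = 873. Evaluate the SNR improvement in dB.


Gain = 10*log10(873) = 29.41

29.41 dB


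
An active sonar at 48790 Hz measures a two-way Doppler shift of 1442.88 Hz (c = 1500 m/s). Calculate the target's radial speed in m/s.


From fd = 2*f*v/c, v = c*fd/(2*f) = 1500 * 1442.88 / (2*48790) = 22.18

22.18 m/s


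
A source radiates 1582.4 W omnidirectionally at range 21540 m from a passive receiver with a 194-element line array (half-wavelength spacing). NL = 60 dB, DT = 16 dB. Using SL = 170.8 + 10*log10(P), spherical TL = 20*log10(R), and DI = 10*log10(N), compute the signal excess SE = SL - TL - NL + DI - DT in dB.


Step 1: SL = 170.8 + 10*log10(1582.4) = 202.79 dB
Step 2: TL = 20*log10(21540) = 86.66 dB
Step 3: DI = 10*log10(194) = 22.88 dB
Step 4: SE = SL - TL - NL + DI - DT = 202.79 - 86.66 - 60 + 22.88 - 16 = 63.01

63.01 dB


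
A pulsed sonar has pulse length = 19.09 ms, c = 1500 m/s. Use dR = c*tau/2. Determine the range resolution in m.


dR = c*tau/2 = 1500 * 19.09e-3 / 2 = 14.3175

14.3175 m


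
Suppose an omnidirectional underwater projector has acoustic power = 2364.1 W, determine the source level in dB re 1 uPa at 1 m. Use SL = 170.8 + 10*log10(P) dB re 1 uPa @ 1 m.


204.54 dB


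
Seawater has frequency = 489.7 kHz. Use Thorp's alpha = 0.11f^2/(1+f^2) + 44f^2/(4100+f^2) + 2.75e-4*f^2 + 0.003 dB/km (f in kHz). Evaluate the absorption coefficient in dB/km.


f^2 = 239806.09
alpha = 0.11*239806.09/(1+239806.09) + 44*239806.09/(4100+239806.09) + 2.75e-4*239806.09 + 0.003 = 109.32

109.32 dB/km


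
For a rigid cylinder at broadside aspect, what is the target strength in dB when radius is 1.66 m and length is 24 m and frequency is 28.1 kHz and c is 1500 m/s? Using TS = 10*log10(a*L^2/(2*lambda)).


39.52 dB


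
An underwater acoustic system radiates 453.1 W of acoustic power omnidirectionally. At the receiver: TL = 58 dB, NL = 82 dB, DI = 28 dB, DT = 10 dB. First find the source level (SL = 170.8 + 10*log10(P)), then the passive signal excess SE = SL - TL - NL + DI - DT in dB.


Step 1: SL = 170.8 + 10*log10(453.1) = 197.36 dB
Step 2: SE = SL - TL - NL + DI - DT = 197.36 - 58 - 82 + 28 - 10 = 75.36

75.36 dB


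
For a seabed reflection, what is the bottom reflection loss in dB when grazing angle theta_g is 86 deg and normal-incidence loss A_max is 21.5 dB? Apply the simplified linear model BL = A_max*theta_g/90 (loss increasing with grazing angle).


BL = A_max * theta_g / 90 = 21.5 * 86 / 90 = 20.54

20.54 dB


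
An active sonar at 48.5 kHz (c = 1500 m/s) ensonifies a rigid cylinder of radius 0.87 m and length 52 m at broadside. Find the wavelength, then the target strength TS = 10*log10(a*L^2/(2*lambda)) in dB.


Step 1: lambda = c/f = 1500/48500 = 0.03093 m
Step 2: TS = 10*log10(a*L^2/(2*lambda)) = 10*log10(0.87*52^2/(2*0.03093)) = 45.8

45.8 dB


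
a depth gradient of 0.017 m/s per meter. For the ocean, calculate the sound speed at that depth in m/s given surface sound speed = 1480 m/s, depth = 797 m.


c = 1480 + 0.017 * 797 = 1493.549

1493.549 m/s


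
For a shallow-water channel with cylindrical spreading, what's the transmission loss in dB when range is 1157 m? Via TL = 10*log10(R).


30.63 dB


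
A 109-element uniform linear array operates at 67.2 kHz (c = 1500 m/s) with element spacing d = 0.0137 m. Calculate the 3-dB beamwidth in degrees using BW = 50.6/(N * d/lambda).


Step 1: lambda = 1500/67200 = 0.02232 m
Step 2: d/lambda = 0.0137/0.02232 = 0.6138
Step 3: BW = 50.6/(N * d/lambda) = 50.6/(109 * 0.6138) = 0.76

0.76 deg


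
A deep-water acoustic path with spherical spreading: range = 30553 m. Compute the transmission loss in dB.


89.7 dB


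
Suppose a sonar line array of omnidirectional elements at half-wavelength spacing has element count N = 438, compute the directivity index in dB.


DI = 10*log10(438) = 26.41

26.41 dB


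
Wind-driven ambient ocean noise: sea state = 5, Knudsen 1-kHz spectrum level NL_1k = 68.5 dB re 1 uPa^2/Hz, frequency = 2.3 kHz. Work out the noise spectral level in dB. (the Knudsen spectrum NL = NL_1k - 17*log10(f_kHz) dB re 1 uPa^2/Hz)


62.35 dB


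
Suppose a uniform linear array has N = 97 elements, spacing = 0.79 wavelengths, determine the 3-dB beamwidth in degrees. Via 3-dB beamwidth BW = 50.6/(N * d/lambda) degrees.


0.66 deg


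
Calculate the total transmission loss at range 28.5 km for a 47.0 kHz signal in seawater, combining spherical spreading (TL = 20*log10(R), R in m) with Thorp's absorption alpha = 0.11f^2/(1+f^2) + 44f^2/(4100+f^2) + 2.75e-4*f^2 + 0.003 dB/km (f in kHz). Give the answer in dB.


Step 1 (Thorp): alpha = 0.11*2209.0/(1+2209.0) + 44*2209.0/(4100+2209.0) + 2.75e-4*2209.0 + 0.003 = 16.1264 dB/km
Step 2: TL_spread = 20*log10(28500) = 89.1 dB
Step 3: TL_abs = alpha*R = 16.1264 * 28.5 = 459.6 dB
Step 4: TL_total = 89.1 + 459.6 = 548.7

548.7 dB


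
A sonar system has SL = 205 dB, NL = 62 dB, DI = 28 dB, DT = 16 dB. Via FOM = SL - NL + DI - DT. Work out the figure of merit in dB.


155 dB


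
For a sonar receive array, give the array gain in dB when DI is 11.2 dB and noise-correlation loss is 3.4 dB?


AG = DI - L_corr = 11.2 - 3.4 = 7.8

7.8 dB


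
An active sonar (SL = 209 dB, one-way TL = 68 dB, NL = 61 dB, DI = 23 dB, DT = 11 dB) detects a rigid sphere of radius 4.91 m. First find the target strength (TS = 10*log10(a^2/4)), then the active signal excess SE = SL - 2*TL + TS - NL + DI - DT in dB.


Step 1: TS = 10*log10(4.91^2/4) = 7.8 dB
Step 2: SE = SL - 2*TL + TS - NL + DI - DT = 209 - 2*68 + (7.8) - 61 + 23 - 11 = 31.8

31.8 dB


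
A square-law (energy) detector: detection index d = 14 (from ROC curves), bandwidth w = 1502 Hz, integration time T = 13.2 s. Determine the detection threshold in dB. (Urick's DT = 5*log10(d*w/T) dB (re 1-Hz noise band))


16.01 dB


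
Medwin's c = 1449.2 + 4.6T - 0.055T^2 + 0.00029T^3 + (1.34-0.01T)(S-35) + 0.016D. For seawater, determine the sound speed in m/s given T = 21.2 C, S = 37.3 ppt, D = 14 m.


1527.58 m/s


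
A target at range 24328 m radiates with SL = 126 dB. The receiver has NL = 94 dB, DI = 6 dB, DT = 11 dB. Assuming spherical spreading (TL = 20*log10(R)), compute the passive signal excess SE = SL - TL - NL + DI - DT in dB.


Step 1: TL = 20*log10(24328) = 87.72 dB
Step 2: SE = 126 - 87.72 - 94 + 6 - 11 = -60.72

-60.72 dB


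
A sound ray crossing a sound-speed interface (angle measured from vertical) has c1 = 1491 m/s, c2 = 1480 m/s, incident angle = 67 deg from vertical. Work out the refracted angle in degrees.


sin(theta2) = (c2/c1)*sin(theta1) = (1480/1491)*sin(67 deg) = 0.91371
theta2 = arcsin(0.91371) = 66.02

66.02 deg


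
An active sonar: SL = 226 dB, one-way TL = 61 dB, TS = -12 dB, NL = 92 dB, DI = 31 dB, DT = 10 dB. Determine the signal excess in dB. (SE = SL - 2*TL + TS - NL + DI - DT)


SE = SL - 2*TL + TS - NL + DI - DT = 226 - 2*61 + (-12) - 92 + 31 - 10 = 21

21 dB


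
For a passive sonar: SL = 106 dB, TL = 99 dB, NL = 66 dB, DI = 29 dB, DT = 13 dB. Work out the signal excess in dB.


-43 dB


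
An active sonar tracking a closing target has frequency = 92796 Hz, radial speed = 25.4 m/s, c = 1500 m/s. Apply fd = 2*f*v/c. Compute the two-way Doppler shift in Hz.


3142.69 Hz


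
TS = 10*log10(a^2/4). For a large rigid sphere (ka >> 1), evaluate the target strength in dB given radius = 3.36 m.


TS = 10*log10(3.36^2 / 4) = 10*log10(2.8224) = 4.51

4.51 dB


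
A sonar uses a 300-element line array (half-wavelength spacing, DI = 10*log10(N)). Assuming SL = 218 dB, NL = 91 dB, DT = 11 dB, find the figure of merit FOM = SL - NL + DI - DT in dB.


Step 1: DI = 10*log10(300) = 24.77 dB
Step 2: FOM = SL - NL + DI - DT = 218 - 91 + 24.77 - 11 = 140.77

140.77 dB


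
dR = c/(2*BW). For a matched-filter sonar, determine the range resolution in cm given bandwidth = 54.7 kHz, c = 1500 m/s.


dR = c/(2*BW) = 1500 / (2 * 54.7e3) = 0.0137 m = 1.37 cm

1.37 cm


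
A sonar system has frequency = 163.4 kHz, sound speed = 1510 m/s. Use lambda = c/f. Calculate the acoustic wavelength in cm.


lambda = c/f = 1510 / 163400 = 0.0092 m = 0.92 cm

0.92 cm


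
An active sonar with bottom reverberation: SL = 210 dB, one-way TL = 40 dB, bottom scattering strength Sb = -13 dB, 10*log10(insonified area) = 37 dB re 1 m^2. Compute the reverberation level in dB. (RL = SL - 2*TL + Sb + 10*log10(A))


RL = SL - 2*TL + Sb + 10*log10(A) = 210 - 2*40 + (-13) + 37 = 154

154 dB


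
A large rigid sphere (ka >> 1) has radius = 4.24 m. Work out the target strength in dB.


6.53 dB


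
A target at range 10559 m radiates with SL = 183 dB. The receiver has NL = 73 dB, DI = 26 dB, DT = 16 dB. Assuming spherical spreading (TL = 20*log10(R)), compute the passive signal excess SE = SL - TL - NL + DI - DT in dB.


39.53 dB


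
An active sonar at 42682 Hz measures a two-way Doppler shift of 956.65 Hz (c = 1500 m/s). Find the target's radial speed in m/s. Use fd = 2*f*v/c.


From fd = 2*f*v/c, v = c*fd/(2*f) = 1500 * 956.65 / (2*42682) = 16.81

16.81 m/s


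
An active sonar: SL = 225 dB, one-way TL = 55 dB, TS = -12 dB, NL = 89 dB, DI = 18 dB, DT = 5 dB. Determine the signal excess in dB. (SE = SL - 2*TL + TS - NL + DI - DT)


SE = SL - 2*TL + TS - NL + DI - DT = 225 - 2*55 + (-12) - 89 + 18 - 5 = 27

27 dB


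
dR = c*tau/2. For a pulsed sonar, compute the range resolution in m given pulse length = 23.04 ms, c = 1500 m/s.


dR = c*tau/2 = 1500 * 23.04e-3 / 2 = 17.28

17.28 m


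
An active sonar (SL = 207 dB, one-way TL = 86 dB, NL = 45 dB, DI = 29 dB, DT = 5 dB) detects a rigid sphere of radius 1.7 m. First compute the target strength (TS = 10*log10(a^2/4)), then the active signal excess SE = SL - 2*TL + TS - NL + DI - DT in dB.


Step 1: TS = 10*log10(1.7^2/4) = -1.41 dB
Step 2: SE = SL - 2*TL + TS - NL + DI - DT = 207 - 2*86 + (-1.41) - 45 + 29 - 5 = 12.59

12.59 dB


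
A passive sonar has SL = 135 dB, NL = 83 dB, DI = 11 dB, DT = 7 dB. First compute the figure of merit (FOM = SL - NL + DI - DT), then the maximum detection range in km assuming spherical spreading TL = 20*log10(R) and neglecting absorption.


Step 1: FOM = SL - NL + DI - DT = 135 - 83 + 11 - 7 = 56 dB
Step 2: at max range FOM = TL = 20*log10(R), so R = 10^(56/20) = 630.96 m = 0.63 km

0.63 km


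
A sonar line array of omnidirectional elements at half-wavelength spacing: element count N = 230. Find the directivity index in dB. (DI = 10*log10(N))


DI = 10*log10(230) = 23.62

23.62 dB


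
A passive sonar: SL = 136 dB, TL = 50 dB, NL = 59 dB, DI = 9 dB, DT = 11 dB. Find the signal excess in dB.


SE = SL - TL - NL + DI - DT = 136 - 50 - 59 + 9 - 11 = 25

25 dB


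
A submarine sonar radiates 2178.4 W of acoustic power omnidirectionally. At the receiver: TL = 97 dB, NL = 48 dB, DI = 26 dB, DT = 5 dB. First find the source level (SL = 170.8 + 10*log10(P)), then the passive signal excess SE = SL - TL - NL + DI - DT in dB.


Step 1: SL = 170.8 + 10*log10(2178.4) = 204.18 dB
Step 2: SE = SL - TL - NL + DI - DT = 204.18 - 97 - 48 + 26 - 5 = 80.18

80.18 dB
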